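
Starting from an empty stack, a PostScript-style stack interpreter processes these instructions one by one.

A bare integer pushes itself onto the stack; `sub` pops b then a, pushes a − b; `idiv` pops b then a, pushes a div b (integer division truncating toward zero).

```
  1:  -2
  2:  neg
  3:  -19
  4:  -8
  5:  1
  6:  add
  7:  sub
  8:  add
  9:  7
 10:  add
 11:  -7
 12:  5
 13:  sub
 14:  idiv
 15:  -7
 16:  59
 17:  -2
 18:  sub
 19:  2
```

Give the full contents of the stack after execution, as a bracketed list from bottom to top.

[0, -7, 61, 2]

-2    [-2]
neg   [2]
-19   [2, -19]
-8    [2, -19, -8]
1     [2, -19, -8, 1]
add   [2, -19, -7]
sub   [2, -12]
add   [-10]
7     [-10, 7]
add   [-3]
-7    [-3, -7]
5     [-3, -7, 5]
sub   [-3, -12]
idiv  [0]
-7    [0, -7]
59    [0, -7, 59]
-2    [0, -7, 59, -2]
sub   [0, -7, 61]
2     [0, -7, 61, 2]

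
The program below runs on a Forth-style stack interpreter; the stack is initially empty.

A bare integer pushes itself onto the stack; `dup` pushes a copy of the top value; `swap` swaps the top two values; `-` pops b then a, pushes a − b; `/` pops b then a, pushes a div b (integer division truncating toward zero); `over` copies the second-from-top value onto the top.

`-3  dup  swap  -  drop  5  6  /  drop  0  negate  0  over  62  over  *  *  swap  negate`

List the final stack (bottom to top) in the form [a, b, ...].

-3     -> [-3]
dup    -> [-3, -3]
swap   -> [-3, -3]
-      -> [0]
drop   -> []
5      -> [5]
6      -> [5, 6]
/      -> [0]
drop   -> []
0      -> [0]
negate -> [0]
0      -> [0, 0]
over   -> [0, 0, 0]
62     -> [0, 0, 0, 62]
over   -> [0, 0, 0, 62, 0]
*      -> [0, 0, 0, 0]
*      -> [0, 0, 0]
swap   -> [0, 0, 0]
negate -> [0, 0, 0]

[0, 0, 0]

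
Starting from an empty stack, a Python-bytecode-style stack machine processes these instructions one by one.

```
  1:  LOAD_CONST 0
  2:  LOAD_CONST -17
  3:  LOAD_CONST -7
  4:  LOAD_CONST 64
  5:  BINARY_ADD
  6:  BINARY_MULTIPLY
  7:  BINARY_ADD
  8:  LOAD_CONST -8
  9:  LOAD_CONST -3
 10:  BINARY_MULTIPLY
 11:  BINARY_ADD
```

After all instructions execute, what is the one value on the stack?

-945

LOAD_CONST 0     0
LOAD_CONST -17   0 -17
LOAD_CONST -7    0 -17 -7
LOAD_CONST 64    0 -17 -7 64
BINARY_ADD       0 -17 57
BINARY_MULTIPLY  0 -969
BINARY_ADD       -969
LOAD_CONST -8    -969 -8
LOAD_CONST -3    -969 -8 -3
BINARY_MULTIPLY  -969 24
BINARY_ADD       -945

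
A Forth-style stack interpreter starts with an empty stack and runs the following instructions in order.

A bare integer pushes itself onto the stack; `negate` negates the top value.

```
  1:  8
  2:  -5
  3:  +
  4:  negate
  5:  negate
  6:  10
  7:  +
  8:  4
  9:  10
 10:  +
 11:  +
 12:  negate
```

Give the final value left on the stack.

-27

8      → [8]
-5     → [8, -5]
+      → [3]
negate → [-3]
negate → [3]
10     → [3, 10]
+      → [13]
4      → [13, 4]
10     → [13, 4, 10]
+      → [13, 14]
+      → [27]
negate → [-27]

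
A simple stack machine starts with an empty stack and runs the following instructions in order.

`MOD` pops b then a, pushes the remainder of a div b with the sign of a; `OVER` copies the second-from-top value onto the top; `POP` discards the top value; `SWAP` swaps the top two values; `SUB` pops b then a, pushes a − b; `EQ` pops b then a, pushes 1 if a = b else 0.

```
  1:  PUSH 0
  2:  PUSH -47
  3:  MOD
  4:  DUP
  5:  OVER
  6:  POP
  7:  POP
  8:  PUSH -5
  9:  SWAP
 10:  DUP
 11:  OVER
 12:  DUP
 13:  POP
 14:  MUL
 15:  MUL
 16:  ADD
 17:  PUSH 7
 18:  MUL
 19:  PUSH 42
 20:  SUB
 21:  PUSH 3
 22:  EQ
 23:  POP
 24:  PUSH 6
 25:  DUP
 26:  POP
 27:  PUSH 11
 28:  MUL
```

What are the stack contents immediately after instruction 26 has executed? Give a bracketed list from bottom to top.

PUSH 0   : 0
PUSH -47 : 0 -47
MOD      : 0
DUP      : 0 0
OVER     : 0 0 0
POP      : 0 0
POP      : 0
PUSH -5  : 0 -5
SWAP     : -5 0
DUP      : -5 0 0
OVER     : -5 0 0 0
DUP      : -5 0 0 0 0
POP      : -5 0 0 0
MUL      : -5 0 0
MUL      : -5 0
ADD      : -5
PUSH 7   : -5 7
MUL      : -35
PUSH 42  : -35 42
SUB      : -77
PUSH 3   : -77 3
EQ       : 0
POP      : (empty)
PUSH 6   : 6
DUP      : 6 6
POP      : 6

[6]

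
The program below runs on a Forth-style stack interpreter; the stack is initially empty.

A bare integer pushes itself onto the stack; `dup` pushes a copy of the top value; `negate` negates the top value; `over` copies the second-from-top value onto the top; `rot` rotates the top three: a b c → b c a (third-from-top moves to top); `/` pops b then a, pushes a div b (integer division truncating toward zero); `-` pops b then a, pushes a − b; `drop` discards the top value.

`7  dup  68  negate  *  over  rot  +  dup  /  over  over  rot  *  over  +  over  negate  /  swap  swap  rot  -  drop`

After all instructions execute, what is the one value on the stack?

7      → [7]
dup    → [7, 7]
68     → [7, 7, 68]
negate → [7, 7, -68]
*      → [7, -476]
over   → [7, -476, 7]
rot    → [-476, 7, 7]
+      → [-476, 14]
dup    → [-476, 14, 14]
/      → [-476, 1]
over   → [-476, 1, -476]
over   → [-476, 1, -476, 1]
rot    → [-476, -476, 1, 1]
*      → [-476, -476, 1]
over   → [-476, -476, 1, -476]
+      → [-476, -476, -475]
over   → [-476, -476, -475, -476]
negate → [-476, -476, -475, 476]
/      → [-476, -476, 0]
swap   → [-476, 0, -476]
swap   → [-476, -476, 0]
rot    → [-476, 0, -476]
-      → [-476, 476]
drop   → [-476]

-476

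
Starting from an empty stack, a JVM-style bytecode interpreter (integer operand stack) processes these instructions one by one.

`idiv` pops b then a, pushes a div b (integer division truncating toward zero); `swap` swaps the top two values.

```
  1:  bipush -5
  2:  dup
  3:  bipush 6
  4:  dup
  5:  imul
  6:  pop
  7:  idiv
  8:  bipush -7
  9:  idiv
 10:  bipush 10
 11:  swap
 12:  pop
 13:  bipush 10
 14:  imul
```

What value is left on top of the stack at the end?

bipush -5  [-5]
dup        [-5, -5]
bipush 6   [-5, -5, 6]
dup        [-5, -5, 6, 6]
imul       [-5, -5, 36]
pop        [-5, -5]
idiv       [1]
bipush -7  [1, -7]
idiv       [0]
bipush 10  [0, 10]
swap       [10, 0]
pop        [10]
bipush 10  [10, 10]
imul       [100]

100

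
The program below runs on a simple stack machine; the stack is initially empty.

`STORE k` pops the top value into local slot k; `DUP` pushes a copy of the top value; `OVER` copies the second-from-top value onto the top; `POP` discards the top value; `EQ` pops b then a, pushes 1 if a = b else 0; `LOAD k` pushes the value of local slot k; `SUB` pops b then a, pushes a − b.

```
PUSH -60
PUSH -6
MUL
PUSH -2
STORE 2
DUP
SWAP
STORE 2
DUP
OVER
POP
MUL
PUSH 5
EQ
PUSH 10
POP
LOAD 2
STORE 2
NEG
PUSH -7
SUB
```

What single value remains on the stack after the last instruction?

PUSH -60 : [-60]
PUSH -6  : [-60, -6]
MUL      : [360]
PUSH -2  : [360, -2]
STORE 2  : [360]
DUP      : [360, 360]
SWAP     : [360, 360]
STORE 2  : [360]
DUP      : [360, 360]
OVER     : [360, 360, 360]
POP      : [360, 360]
MUL      : [129600]
PUSH 5   : [129600, 5]
EQ       : [0]
PUSH 10  : [0, 10]
POP      : [0]
LOAD 2   : [0, 360]
STORE 2  : [0]
NEG      : [0]
PUSH -7  : [0, -7]
SUB      : [7]

7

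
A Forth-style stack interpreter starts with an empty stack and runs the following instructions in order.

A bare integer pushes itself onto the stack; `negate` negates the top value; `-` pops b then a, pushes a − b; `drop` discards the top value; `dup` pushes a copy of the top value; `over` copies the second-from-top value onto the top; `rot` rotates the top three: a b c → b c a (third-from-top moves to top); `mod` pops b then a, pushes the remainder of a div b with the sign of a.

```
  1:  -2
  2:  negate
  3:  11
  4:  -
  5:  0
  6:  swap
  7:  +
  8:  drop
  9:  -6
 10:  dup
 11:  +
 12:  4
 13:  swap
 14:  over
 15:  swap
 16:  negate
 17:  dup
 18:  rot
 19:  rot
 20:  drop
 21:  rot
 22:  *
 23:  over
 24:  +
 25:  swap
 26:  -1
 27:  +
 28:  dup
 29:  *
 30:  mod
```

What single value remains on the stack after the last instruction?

-2      [-2]
negate  [2]
11      [2, 11]
-       [-9]
0       [-9, 0]
swap    [0, -9]
+       [-9]
drop    []
-6      [-6]
dup     [-6, -6]
+       [-12]
4       [-12, 4]
swap    [4, -12]
over    [4, -12, 4]
swap    [4, 4, -12]
negate  [4, 4, 12]
dup     [4, 4, 12, 12]
rot     [4, 12, 12, 4]
rot     [4, 12, 4, 12]
drop    [4, 12, 4]
rot     [12, 4, 4]
*       [12, 16]
over    [12, 16, 12]
+       [12, 28]
swap    [28, 12]
-1      [28, 12, -1]
+       [28, 11]
dup     [28, 11, 11]
*       [28, 121]
mod     [28]

28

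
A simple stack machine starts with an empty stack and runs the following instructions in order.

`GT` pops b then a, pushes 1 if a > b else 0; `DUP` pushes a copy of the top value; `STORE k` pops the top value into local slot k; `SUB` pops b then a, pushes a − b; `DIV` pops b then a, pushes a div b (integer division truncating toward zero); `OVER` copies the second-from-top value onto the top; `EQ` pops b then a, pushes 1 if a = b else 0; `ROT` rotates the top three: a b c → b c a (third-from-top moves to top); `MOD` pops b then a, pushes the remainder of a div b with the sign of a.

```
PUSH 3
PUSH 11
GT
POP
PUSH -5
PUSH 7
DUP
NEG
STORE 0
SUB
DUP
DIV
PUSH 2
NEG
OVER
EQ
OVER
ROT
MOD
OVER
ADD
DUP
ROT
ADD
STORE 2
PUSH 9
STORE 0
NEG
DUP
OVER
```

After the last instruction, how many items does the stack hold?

3

PUSH 3  : 3
PUSH 11 : 3 11
GT      : 0
POP     : (empty)
PUSH -5 : -5
PUSH 7  : -5 7
DUP     : -5 7 7
NEG     : -5 7 -7
STORE 0 : -5 7
SUB     : -12
DUP     : -12 -12
DIV     : 1
PUSH 2  : 1 2
NEG     : 1 -2
OVER    : 1 -2 1
EQ      : 1 0
OVER    : 1 0 1
ROT     : 0 1 1
MOD     : 0 0
OVER    : 0 0 0
ADD     : 0 0
DUP     : 0 0 0
ROT     : 0 0 0
ADD     : 0 0
STORE 2 : 0
PUSH 9  : 0 9
STORE 0 : 0
NEG     : 0
DUP     : 0 0
OVER    : 0 0 0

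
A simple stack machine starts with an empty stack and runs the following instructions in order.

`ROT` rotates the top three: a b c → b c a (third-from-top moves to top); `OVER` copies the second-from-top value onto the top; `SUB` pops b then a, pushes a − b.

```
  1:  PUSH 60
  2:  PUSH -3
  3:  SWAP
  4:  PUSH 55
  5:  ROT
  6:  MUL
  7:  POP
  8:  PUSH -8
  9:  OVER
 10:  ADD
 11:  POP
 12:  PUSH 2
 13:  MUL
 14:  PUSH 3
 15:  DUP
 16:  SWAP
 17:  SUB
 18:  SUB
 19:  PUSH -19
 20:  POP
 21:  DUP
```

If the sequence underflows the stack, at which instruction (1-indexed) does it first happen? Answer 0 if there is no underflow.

0

PUSH 60  → [60]
PUSH -3  → [60, -3]
SWAP     → [-3, 60]
PUSH 55  → [-3, 60, 55]
ROT      → [60, 55, -3]
MUL      → [60, -165]
POP      → [60]
PUSH -8  → [60, -8]
OVER     → [60, -8, 60]
ADD      → [60, 52]
POP      → [60]
PUSH 2   → [60, 2]
MUL      → [120]
PUSH 3   → [120, 3]
DUP      → [120, 3, 3]
SWAP     → [120, 3, 3]
SUB      → [120, 0]
SUB      → [120]
PUSH -19 → [120, -19]
POP      → [120]
DUP      → [120, 120]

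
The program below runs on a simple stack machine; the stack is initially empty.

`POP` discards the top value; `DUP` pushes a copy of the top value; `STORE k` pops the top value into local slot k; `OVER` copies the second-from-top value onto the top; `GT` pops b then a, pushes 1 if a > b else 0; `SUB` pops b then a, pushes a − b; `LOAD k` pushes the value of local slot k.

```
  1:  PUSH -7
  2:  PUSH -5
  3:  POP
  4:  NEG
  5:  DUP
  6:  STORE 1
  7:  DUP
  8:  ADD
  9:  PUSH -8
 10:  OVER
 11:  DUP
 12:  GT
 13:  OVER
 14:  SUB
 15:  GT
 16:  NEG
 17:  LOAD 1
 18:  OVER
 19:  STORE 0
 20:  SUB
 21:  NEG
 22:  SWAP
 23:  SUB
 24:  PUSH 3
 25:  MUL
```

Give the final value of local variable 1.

PUSH -7 → [-7]
PUSH -5 → [-7, -5]
POP     → [-7]
NEG     → [7]
DUP     → [7, 7]
STORE 1 → [7]
DUP     → [7, 7]
ADD     → [14]
PUSH -8 → [14, -8]
OVER    → [14, -8, 14]
DUP     → [14, -8, 14, 14]
GT      → [14, -8, 0]
OVER    → [14, -8, 0, -8]
SUB     → [14, -8, 8]
GT      → [14, 0]
NEG     → [14, 0]
LOAD 1  → [14, 0, 7]
OVER    → [14, 0, 7, 0]
STORE 0 → [14, 0, 7]
SUB     → [14, -7]
NEG     → [14, 7]
SWAP    → [7, 14]
SUB     → [-7]
PUSH 3  → [-7, 3]
MUL     → [-21]

7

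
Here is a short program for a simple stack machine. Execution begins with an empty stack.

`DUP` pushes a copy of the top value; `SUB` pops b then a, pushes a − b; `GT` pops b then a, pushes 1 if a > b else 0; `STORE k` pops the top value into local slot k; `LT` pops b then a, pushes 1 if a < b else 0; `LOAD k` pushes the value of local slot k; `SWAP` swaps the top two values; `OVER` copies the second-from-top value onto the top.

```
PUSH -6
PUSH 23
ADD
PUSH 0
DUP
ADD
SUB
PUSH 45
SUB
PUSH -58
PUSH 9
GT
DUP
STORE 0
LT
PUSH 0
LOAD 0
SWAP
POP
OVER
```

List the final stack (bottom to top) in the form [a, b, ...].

PUSH -6   [-6]
PUSH 23   [-6, 23]
ADD       [17]
PUSH 0    [17, 0]
DUP       [17, 0, 0]
ADD       [17, 0]
SUB       [17]
PUSH 45   [17, 45]
SUB       [-28]
PUSH -58  [-28, -58]
PUSH 9    [-28, -58, 9]
GT        [-28, 0]
DUP       [-28, 0, 0]
STORE 0   [-28, 0]
LT        [1]
PUSH 0    [1, 0]
LOAD 0    [1, 0, 0]
SWAP      [1, 0, 0]
POP       [1, 0]
OVER      [1, 0, 1]

[1, 0, 1]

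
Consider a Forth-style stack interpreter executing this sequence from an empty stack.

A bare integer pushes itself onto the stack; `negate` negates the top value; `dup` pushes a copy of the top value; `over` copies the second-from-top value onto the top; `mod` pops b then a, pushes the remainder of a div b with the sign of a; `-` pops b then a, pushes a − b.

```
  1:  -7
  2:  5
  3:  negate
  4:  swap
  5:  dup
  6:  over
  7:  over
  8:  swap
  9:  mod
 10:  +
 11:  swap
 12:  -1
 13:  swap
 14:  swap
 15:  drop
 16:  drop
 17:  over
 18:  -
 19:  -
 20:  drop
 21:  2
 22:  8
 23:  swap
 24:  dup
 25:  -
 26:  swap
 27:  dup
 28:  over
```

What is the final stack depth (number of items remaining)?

4

-7     → [-7]
5      → [-7, 5]
negate → [-7, -5]
swap   → [-5, -7]
dup    → [-5, -7, -7]
over   → [-5, -7, -7, -7]
over   → [-5, -7, -7, -7, -7]
swap   → [-5, -7, -7, -7, -7]
mod    → [-5, -7, -7, 0]
+      → [-5, -7, -7]
swap   → [-5, -7, -7]
-1     → [-5, -7, -7, -1]
swap   → [-5, -7, -1, -7]
swap   → [-5, -7, -7, -1]
drop   → [-5, -7, -7]
drop   → [-5, -7]
over   → [-5, -7, -5]
-      → [-5, -2]
-      → [-3]
drop   → []
2      → [2]
8      → [2, 8]
swap   → [8, 2]
dup    → [8, 2, 2]
-      → [8, 0]
swap   → [0, 8]
dup    → [0, 8, 8]
over   → [0, 8, 8, 8]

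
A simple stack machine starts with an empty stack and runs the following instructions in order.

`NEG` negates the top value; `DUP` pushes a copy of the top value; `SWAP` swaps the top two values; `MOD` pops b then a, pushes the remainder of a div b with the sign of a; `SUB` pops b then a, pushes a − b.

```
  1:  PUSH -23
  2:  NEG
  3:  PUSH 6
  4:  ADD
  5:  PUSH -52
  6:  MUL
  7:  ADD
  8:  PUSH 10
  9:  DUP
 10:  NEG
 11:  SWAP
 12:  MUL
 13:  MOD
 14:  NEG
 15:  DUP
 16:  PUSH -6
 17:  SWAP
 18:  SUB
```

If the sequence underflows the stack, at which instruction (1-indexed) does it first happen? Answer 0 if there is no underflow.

PUSH -23  [-23]
NEG       [23]
PUSH 6    [23, 6]
ADD       [29]
PUSH -52  [29, -52]
MUL       [-1508]
ADD  — needs 2 operands, stack has 1 → underflow

7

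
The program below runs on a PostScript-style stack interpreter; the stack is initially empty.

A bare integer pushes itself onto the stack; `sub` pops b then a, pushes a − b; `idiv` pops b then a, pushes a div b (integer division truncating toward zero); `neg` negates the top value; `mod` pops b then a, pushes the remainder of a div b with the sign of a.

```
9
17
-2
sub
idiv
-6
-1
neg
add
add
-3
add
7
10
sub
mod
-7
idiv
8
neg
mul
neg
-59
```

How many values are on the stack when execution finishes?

2

9     9
17    9 17
-2    9 17 -2
sub   9 19
idiv  0
-6    0 -6
-1    0 -6 -1
neg   0 -6 1
add   0 -5
add   -5
-3    -5 -3
add   -8
7     -8 7
10    -8 7 10
sub   -8 -3
mod   -2
-7    -2 -7
idiv  0
8     0 8
neg   0 -8
mul   0
neg   0
-59   0 -59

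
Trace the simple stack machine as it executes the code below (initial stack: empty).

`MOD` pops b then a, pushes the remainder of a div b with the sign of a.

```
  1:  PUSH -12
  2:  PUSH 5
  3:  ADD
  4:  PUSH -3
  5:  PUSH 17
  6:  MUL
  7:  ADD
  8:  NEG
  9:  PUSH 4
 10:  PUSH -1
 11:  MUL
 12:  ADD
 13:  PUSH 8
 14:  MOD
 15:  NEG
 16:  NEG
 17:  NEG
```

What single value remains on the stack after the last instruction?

PUSH -12  -12
PUSH 5    -12 5
ADD       -7
PUSH -3   -7 -3
PUSH 17   -7 -3 17
MUL       -7 -51
ADD       -58
NEG       58
PUSH 4    58 4
PUSH -1   58 4 -1
MUL       58 -4
ADD       54
PUSH 8    54 8
MOD       6
NEG       -6
NEG       6
NEG       -6

-6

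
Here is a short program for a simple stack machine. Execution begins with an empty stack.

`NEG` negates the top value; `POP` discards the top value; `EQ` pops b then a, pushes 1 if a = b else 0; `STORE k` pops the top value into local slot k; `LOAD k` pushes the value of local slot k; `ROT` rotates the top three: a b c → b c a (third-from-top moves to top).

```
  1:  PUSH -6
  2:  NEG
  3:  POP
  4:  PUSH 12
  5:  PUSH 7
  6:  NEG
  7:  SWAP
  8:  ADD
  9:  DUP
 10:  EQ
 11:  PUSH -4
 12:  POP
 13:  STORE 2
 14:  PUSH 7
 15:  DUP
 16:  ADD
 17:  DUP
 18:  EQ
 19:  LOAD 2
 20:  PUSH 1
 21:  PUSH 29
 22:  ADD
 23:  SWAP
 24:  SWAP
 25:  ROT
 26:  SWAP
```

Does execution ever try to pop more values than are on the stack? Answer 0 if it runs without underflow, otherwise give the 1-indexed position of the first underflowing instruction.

0

PUSH -6 : -6
NEG     : 6
POP     : (empty)
PUSH 12 : 12
PUSH 7  : 12 7
NEG     : 12 -7
SWAP    : -7 12
ADD     : 5
DUP     : 5 5
EQ      : 1
PUSH -4 : 1 -4
POP     : 1
STORE 2 : (empty)
PUSH 7  : 7
DUP     : 7 7
ADD     : 14
DUP     : 14 14
EQ      : 1
LOAD 2  : 1 1
PUSH 1  : 1 1 1
PUSH 29 : 1 1 1 29
ADD     : 1 1 30
SWAP    : 1 30 1
SWAP    : 1 1 30
ROT     : 1 30 1
SWAP    : 1 1 30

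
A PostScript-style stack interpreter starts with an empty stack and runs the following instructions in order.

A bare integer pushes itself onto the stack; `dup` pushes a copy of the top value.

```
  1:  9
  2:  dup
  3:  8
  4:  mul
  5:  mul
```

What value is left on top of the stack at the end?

9   → [9]
dup → [9, 9]
8   → [9, 9, 8]
mul → [9, 72]
mul → [648]

648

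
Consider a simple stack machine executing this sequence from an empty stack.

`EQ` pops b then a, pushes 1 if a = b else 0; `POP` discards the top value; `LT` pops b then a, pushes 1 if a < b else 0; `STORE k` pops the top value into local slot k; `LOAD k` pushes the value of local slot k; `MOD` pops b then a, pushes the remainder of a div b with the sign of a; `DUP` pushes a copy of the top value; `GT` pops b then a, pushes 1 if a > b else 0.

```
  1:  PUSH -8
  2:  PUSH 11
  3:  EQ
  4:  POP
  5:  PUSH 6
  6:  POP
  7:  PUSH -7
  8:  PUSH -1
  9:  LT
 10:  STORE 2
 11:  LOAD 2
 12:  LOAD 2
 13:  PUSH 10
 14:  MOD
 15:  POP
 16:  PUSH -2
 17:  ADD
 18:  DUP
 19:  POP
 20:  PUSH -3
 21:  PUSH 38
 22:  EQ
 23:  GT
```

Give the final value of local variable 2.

1

PUSH -8 → -8
PUSH 11 → -8 11
EQ      → 0
POP     → (empty)
PUSH 6  → 6
POP     → (empty)
PUSH -7 → -7
PUSH -1 → -7 -1
LT      → 1
STORE 2 → (empty)
LOAD 2  → 1
LOAD 2  → 1 1
PUSH 10 → 1 1 10
MOD     → 1 1
POP     → 1
PUSH -2 → 1 -2
ADD     → -1
DUP     → -1 -1
POP     → -1
PUSH -3 → -1 -3
PUSH 38 → -1 -3 38
EQ      → -1 0
GT      → 0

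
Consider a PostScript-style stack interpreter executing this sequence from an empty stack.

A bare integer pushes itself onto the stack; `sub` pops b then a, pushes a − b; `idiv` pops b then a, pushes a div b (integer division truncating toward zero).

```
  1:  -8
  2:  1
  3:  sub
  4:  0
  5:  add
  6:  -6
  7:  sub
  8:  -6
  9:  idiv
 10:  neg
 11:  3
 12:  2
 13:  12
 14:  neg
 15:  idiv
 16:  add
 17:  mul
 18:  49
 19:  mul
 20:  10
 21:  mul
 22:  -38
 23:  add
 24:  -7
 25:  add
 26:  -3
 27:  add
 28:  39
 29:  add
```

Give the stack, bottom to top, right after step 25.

-8    [-8]
1     [-8, 1]
sub   [-9]
0     [-9, 0]
add   [-9]
-6    [-9, -6]
sub   [-3]
-6    [-3, -6]
idiv  [0]
neg   [0]
3     [0, 3]
2     [0, 3, 2]
12    [0, 3, 2, 12]
neg   [0, 3, 2, -12]
idiv  [0, 3, 0]
add   [0, 3]
mul   [0]
49    [0, 49]
mul   [0]
10    [0, 10]
mul   [0]
-38   [0, -38]
add   [-38]
-7    [-38, -7]
add   [-45]

[-45]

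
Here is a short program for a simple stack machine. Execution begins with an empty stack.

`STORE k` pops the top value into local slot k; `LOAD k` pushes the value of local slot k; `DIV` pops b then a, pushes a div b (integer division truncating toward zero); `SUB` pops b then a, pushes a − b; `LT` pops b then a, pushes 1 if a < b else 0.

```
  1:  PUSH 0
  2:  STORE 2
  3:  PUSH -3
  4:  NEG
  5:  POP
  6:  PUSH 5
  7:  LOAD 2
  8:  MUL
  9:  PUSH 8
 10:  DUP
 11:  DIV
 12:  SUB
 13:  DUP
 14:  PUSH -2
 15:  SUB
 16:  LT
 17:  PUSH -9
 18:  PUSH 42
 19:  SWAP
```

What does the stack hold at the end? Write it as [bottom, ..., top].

[1, 42, -9]

PUSH 0  → [0]
STORE 2 → []
PUSH -3 → [-3]
NEG     → [3]
POP     → []
PUSH 5  → [5]
LOAD 2  → [5, 0]
MUL     → [0]
PUSH 8  → [0, 8]
DUP     → [0, 8, 8]
DIV     → [0, 1]
SUB     → [-1]
DUP     → [-1, -1]
PUSH -2 → [-1, -1, -2]
SUB     → [-1, 1]
LT      → [1]
PUSH -9 → [1, -9]
PUSH 42 → [1, -9, 42]
SWAP    → [1, 42, -9]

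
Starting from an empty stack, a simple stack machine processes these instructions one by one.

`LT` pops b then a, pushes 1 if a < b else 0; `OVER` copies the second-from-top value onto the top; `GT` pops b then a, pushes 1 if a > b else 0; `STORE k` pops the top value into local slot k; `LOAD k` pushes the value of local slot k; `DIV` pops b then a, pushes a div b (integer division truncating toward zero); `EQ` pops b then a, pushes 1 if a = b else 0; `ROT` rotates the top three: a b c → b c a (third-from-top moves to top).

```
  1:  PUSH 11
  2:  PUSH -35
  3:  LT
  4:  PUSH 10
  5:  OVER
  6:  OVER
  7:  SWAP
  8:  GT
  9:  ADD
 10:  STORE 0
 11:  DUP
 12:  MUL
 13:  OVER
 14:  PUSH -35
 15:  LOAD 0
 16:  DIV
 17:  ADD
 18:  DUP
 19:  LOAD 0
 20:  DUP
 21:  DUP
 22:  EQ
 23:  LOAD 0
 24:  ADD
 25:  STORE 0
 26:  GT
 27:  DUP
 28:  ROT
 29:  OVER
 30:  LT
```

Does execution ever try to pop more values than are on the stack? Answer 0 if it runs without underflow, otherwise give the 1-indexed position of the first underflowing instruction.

13

PUSH 11  -> [11]
PUSH -35 -> [11, -35]
LT       -> [0]
PUSH 10  -> [0, 10]
OVER     -> [0, 10, 0]
OVER     -> [0, 10, 0, 10]
SWAP     -> [0, 10, 10, 0]
GT       -> [0, 10, 1]
ADD      -> [0, 11]
STORE 0  -> [0]
DUP      -> [0, 0]
MUL      -> [0]
OVER  — needs 2 operands, stack has 1 → underflow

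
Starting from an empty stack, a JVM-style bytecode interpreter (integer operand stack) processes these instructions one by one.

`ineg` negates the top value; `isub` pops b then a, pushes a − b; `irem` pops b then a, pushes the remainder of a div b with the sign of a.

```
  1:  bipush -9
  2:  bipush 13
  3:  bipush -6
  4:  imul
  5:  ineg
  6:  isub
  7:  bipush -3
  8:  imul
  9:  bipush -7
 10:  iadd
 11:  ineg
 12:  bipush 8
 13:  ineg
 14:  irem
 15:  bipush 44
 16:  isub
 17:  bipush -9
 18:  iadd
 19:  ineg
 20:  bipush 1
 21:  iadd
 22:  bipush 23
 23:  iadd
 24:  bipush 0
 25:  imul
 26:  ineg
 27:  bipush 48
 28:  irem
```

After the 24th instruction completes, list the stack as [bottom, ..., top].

bipush -9 : [-9]
bipush 13 : [-9, 13]
bipush -6 : [-9, 13, -6]
imul      : [-9, -78]
ineg      : [-9, 78]
isub      : [-87]
bipush -3 : [-87, -3]
imul      : [261]
bipush -7 : [261, -7]
iadd      : [254]
ineg      : [-254]
bipush 8  : [-254, 8]
ineg      : [-254, -8]
irem      : [-6]
bipush 44 : [-6, 44]
isub      : [-50]
bipush -9 : [-50, -9]
iadd      : [-59]
ineg      : [59]
bipush 1  : [59, 1]
iadd      : [60]
bipush 23 : [60, 23]
iadd      : [83]
bipush 0  : [83, 0]

[83, 0]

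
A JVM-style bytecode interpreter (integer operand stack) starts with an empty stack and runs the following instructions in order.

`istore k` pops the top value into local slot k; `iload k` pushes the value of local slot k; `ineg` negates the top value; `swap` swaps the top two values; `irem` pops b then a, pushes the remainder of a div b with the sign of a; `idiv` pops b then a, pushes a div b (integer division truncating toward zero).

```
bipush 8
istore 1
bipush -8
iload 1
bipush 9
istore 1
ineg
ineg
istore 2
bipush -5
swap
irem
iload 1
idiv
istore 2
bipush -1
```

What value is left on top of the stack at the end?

bipush 8  : [8]
istore 1  : []
bipush -8 : [-8]
iload 1   : [-8, 8]
bipush 9  : [-8, 8, 9]
istore 1  : [-8, 8]
ineg      : [-8, -8]
ineg      : [-8, 8]
istore 2  : [-8]
bipush -5 : [-8, -5]
swap      : [-5, -8]
irem      : [-5]
iload 1   : [-5, 9]
idiv      : [0]
istore 2  : []
bipush -1 : [-1]

-1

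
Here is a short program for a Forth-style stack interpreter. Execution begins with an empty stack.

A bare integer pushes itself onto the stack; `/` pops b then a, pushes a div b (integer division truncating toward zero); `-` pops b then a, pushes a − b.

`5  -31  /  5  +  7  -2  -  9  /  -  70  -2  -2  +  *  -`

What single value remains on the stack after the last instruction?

284

5    [5]
-31  [5, -31]
/    [0]
5    [0, 5]
+    [5]
7    [5, 7]
-2   [5, 7, -2]
-    [5, 9]
9    [5, 9, 9]
/    [5, 1]
-    [4]
70   [4, 70]
-2   [4, 70, -2]
-2   [4, 70, -2, -2]
+    [4, 70, -4]
*    [4, -280]
-    [284]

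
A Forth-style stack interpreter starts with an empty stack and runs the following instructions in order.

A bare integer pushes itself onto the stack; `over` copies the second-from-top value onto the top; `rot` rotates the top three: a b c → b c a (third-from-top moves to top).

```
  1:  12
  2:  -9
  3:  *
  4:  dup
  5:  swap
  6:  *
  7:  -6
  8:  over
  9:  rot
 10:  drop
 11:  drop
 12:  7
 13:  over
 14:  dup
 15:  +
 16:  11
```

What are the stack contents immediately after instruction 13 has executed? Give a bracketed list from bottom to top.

12   : [12]
-9   : [12, -9]
*    : [-108]
dup  : [-108, -108]
swap : [-108, -108]
*    : [11664]
-6   : [11664, -6]
over : [11664, -6, 11664]
rot  : [-6, 11664, 11664]
drop : [-6, 11664]
drop : [-6]
7    : [-6, 7]
over : [-6, 7, -6]

[-6, 7, -6]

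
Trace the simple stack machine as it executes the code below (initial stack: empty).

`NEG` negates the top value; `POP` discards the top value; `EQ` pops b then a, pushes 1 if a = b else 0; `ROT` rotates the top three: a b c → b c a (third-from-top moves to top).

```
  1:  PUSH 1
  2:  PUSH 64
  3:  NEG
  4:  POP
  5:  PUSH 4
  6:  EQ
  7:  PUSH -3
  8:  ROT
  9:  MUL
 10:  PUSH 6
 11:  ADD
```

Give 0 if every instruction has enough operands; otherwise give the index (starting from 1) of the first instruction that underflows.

8

PUSH 1  -> [1]
PUSH 64 -> [1, 64]
NEG     -> [1, -64]
POP     -> [1]
PUSH 4  -> [1, 4]
EQ      -> [0]
PUSH -3 -> [0, -3]
ROT  — needs 3 operands, stack has 2 → underflow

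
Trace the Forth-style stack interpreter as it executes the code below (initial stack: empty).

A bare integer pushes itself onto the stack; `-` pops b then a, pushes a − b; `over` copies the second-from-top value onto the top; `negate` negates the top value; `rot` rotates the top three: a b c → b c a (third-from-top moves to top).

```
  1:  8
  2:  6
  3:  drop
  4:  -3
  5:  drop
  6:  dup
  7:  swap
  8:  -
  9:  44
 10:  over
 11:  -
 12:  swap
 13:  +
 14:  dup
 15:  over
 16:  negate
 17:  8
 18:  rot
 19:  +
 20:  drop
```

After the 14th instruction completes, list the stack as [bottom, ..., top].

8    → 8
6    → 8 6
drop → 8
-3   → 8 -3
drop → 8
dup  → 8 8
swap → 8 8
-    → 0
44   → 0 44
over → 0 44 0
-    → 0 44
swap → 44 0
+    → 44
dup  → 44 44

[44, 44]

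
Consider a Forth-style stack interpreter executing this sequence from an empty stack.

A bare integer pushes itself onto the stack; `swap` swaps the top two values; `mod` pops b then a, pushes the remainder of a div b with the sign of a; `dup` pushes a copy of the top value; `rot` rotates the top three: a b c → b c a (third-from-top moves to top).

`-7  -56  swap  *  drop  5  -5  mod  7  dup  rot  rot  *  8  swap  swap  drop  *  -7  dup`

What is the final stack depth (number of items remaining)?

3

-7    [-7]
-56   [-7, -56]
swap  [-56, -7]
*     [392]
drop  []
5     [5]
-5    [5, -5]
mod   [0]
7     [0, 7]
dup   [0, 7, 7]
rot   [7, 7, 0]
rot   [7, 0, 7]
*     [7, 0]
8     [7, 0, 8]
swap  [7, 8, 0]
swap  [7, 0, 8]
drop  [7, 0]
*     [0]
-7    [0, -7]
dup   [0, -7, -7]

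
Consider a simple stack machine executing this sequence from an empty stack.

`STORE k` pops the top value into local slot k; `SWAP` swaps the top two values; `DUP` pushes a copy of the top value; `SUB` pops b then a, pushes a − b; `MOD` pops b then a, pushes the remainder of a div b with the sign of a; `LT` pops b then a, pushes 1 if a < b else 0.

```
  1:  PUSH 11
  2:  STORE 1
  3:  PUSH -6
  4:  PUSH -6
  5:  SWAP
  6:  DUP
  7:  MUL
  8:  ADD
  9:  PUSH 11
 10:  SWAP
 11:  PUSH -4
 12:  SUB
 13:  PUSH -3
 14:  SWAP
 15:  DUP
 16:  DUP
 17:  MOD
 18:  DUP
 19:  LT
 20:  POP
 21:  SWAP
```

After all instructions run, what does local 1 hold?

PUSH 11  11
STORE 1  (empty)
PUSH -6  -6
PUSH -6  -6 -6
SWAP     -6 -6
DUP      -6 -6 -6
MUL      -6 36
ADD      30
PUSH 11  30 11
SWAP     11 30
PUSH -4  11 30 -4
SUB      11 34
PUSH -3  11 34 -3
SWAP     11 -3 34
DUP      11 -3 34 34
DUP      11 -3 34 34 34
MOD      11 -3 34 0
DUP      11 -3 34 0 0
LT       11 -3 34 0
POP      11 -3 34
SWAP     11 34 -3

11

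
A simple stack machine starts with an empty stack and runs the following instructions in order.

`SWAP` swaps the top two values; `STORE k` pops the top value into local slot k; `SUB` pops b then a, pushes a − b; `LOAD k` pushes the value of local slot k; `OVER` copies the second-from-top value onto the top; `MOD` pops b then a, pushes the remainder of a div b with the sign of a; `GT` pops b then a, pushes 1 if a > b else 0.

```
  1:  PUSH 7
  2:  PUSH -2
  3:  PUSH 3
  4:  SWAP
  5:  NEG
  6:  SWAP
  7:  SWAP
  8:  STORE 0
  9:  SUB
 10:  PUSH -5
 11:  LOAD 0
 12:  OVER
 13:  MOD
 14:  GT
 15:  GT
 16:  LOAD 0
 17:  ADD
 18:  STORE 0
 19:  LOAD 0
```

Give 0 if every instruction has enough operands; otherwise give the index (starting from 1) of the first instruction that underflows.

PUSH 7  -> 7
PUSH -2 -> 7 -2
PUSH 3  -> 7 -2 3
SWAP    -> 7 3 -2
NEG     -> 7 3 2
SWAP    -> 7 2 3
SWAP    -> 7 3 2
STORE 0 -> 7 3
SUB     -> 4
PUSH -5 -> 4 -5
LOAD 0  -> 4 -5 2
OVER    -> 4 -5 2 -5
MOD     -> 4 -5 2
GT      -> 4 0
GT      -> 1
LOAD 0  -> 1 2
ADD     -> 3
STORE 0 -> (empty)
LOAD 0  -> 3

0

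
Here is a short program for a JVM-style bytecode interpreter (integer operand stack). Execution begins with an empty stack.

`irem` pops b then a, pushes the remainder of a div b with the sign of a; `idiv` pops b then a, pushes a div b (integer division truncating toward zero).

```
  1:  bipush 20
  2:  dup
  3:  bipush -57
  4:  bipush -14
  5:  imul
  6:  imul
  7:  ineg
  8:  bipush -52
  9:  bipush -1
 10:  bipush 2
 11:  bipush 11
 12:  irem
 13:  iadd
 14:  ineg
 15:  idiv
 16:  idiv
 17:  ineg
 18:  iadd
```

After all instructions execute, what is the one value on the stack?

bipush 20  -> [20]
dup        -> [20, 20]
bipush -57 -> [20, 20, -57]
bipush -14 -> [20, 20, -57, -14]
imul       -> [20, 20, 798]
imul       -> [20, 15960]
ineg       -> [20, -15960]
bipush -52 -> [20, -15960, -52]
bipush -1  -> [20, -15960, -52, -1]
bipush 2   -> [20, -15960, -52, -1, 2]
bipush 11  -> [20, -15960, -52, -1, 2, 11]
irem       -> [20, -15960, -52, -1, 2]
iadd       -> [20, -15960, -52, 1]
ineg       -> [20, -15960, -52, -1]
idiv       -> [20, -15960, 52]
idiv       -> [20, -306]
ineg       -> [20, 306]
iadd       -> [326]

326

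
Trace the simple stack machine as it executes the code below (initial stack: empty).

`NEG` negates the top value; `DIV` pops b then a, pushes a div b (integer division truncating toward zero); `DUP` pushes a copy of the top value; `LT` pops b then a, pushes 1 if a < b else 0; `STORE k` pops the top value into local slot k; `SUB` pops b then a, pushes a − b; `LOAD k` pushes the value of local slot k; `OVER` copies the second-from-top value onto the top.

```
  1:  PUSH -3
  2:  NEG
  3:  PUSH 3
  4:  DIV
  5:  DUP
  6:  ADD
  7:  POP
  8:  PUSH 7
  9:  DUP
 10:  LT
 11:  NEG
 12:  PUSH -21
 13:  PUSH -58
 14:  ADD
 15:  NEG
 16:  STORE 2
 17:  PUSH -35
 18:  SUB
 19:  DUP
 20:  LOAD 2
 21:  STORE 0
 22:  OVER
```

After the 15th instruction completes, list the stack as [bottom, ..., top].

[0, 79]

PUSH -3  -> [-3]
NEG      -> [3]
PUSH 3   -> [3, 3]
DIV      -> [1]
DUP      -> [1, 1]
ADD      -> [2]
POP      -> []
PUSH 7   -> [7]
DUP      -> [7, 7]
LT       -> [0]
NEG      -> [0]
PUSH -21 -> [0, -21]
PUSH -58 -> [0, -21, -58]
ADD      -> [0, -79]
NEG      -> [0, 79]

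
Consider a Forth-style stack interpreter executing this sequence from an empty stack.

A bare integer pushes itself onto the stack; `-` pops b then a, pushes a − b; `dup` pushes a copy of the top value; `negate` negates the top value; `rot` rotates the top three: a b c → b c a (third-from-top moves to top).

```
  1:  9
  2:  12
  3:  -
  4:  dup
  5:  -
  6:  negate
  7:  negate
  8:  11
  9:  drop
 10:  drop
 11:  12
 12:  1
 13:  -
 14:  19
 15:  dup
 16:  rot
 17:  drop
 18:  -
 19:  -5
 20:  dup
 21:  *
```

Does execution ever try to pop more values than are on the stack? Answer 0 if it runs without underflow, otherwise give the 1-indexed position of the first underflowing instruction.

0

9       [9]
12      [9, 12]
-       [-3]
dup     [-3, -3]
-       [0]
negate  [0]
negate  [0]
11      [0, 11]
drop    [0]
drop    []
12      [12]
1       [12, 1]
-       [11]
19      [11, 19]
dup     [11, 19, 19]
rot     [19, 19, 11]
drop    [19, 19]
-       [0]
-5      [0, -5]
dup     [0, -5, -5]
*       [0, 25]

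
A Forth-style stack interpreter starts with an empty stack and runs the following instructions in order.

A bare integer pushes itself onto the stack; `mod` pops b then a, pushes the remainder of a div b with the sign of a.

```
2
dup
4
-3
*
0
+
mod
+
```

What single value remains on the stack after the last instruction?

4

2   → 2
dup → 2 2
4   → 2 2 4
-3  → 2 2 4 -3
*   → 2 2 -12
0   → 2 2 -12 0
+   → 2 2 -12
mod → 2 2
+   → 4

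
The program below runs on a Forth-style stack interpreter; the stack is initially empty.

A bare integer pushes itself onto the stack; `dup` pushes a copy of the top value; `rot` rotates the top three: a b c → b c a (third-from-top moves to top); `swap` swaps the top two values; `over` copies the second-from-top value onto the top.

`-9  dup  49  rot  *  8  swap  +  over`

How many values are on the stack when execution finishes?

-9   → -9
dup  → -9 -9
49   → -9 -9 49
rot  → -9 49 -9
*    → -9 -441
8    → -9 -441 8
swap → -9 8 -441
+    → -9 -433
over → -9 -433 -9

3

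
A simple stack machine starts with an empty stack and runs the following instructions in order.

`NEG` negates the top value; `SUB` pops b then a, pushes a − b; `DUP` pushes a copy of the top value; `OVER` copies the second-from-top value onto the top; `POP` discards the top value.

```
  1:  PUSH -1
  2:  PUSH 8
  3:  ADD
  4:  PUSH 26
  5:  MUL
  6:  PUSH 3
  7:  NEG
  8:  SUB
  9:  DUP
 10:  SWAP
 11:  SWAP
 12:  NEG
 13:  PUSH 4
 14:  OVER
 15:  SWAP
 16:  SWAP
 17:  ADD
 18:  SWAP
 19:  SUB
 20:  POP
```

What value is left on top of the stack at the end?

PUSH -1 → -1
PUSH 8  → -1 8
ADD     → 7
PUSH 26 → 7 26
MUL     → 182
PUSH 3  → 182 3
NEG     → 182 -3
SUB     → 185
DUP     → 185 185
SWAP    → 185 185
SWAP    → 185 185
NEG     → 185 -185
PUSH 4  → 185 -185 4
OVER    → 185 -185 4 -185
SWAP    → 185 -185 -185 4
SWAP    → 185 -185 4 -185
ADD     → 185 -185 -181
SWAP    → 185 -181 -185
SUB     → 185 4
POP     → 185

185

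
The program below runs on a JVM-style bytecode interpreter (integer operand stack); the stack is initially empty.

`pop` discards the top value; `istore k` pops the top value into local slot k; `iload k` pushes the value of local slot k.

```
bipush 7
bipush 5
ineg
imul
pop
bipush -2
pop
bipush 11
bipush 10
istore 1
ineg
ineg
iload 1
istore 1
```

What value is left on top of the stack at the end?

11

bipush 7  -> [7]
bipush 5  -> [7, 5]
ineg      -> [7, -5]
imul      -> [-35]
pop       -> []
bipush -2 -> [-2]
pop       -> []
bipush 11 -> [11]
bipush 10 -> [11, 10]
istore 1  -> [11]
ineg      -> [-11]
ineg      -> [11]
iload 1   -> [11, 10]
istore 1  -> [11]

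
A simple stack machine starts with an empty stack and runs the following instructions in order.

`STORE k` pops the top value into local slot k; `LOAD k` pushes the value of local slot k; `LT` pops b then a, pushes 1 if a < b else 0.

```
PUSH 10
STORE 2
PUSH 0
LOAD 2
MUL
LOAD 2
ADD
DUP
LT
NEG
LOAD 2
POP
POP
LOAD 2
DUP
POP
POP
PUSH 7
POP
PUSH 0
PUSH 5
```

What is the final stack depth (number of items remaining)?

PUSH 10 → 10
STORE 2 → (empty)
PUSH 0  → 0
LOAD 2  → 0 10
MUL     → 0
LOAD 2  → 0 10
ADD     → 10
DUP     → 10 10
LT      → 0
NEG     → 0
LOAD 2  → 0 10
POP     → 0
POP     → (empty)
LOAD 2  → 10
DUP     → 10 10
POP     → 10
POP     → (empty)
PUSH 7  → 7
POP     → (empty)
PUSH 0  → 0
PUSH 5  → 0 5

2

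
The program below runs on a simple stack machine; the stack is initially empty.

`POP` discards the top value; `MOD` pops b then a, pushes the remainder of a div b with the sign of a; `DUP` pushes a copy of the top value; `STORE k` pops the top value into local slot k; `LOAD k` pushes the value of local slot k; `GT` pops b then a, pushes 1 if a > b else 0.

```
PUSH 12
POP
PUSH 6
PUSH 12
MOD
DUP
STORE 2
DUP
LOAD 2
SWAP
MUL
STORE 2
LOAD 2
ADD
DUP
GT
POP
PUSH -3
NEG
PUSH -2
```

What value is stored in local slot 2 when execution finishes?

PUSH 12 -> 12
POP     -> (empty)
PUSH 6  -> 6
PUSH 12 -> 6 12
MOD     -> 6
DUP     -> 6 6
STORE 2 -> 6
DUP     -> 6 6
LOAD 2  -> 6 6 6
SWAP    -> 6 6 6
MUL     -> 6 36
STORE 2 -> 6
LOAD 2  -> 6 36
ADD     -> 42
DUP     -> 42 42
GT      -> 0
POP     -> (empty)
PUSH -3 -> -3
NEG     -> 3
PUSH -2 -> 3 -2

36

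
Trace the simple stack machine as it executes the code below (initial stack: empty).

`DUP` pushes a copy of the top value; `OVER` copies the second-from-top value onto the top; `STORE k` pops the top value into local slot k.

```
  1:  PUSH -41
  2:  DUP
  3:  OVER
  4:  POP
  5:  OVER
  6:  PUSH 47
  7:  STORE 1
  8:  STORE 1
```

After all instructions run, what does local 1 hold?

PUSH -41  [-41]
DUP       [-41, -41]
OVER      [-41, -41, -41]
POP       [-41, -41]
OVER      [-41, -41, -41]
PUSH 47   [-41, -41, -41, 47]
STORE 1   [-41, -41, -41]
STORE 1   [-41, -41]

-41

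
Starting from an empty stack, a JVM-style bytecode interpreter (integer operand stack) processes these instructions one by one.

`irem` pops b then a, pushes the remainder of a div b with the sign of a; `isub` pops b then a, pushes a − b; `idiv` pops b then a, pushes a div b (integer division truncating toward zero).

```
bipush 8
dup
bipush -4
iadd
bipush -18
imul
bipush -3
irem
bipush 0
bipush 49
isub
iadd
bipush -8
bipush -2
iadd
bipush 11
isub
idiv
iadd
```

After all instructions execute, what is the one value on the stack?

bipush 8   : 8
dup        : 8 8
bipush -4  : 8 8 -4
iadd       : 8 4
bipush -18 : 8 4 -18
imul       : 8 -72
bipush -3  : 8 -72 -3
irem       : 8 0
bipush 0   : 8 0 0
bipush 49  : 8 0 0 49
isub       : 8 0 -49
iadd       : 8 -49
bipush -8  : 8 -49 -8
bipush -2  : 8 -49 -8 -2
iadd       : 8 -49 -10
bipush 11  : 8 -49 -10 11
isub       : 8 -49 -21
idiv       : 8 2
iadd       : 10

10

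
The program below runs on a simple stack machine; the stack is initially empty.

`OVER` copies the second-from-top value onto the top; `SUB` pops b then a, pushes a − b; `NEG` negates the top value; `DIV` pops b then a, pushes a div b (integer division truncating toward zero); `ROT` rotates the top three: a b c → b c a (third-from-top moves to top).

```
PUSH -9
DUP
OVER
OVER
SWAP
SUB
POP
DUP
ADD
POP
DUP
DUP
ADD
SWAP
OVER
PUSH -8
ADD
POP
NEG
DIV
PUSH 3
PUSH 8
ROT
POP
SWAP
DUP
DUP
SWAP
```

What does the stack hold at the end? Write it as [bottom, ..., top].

[8, 3, 3, 3]

PUSH -9 -> [-9]
DUP     -> [-9, -9]
OVER    -> [-9, -9, -9]
OVER    -> [-9, -9, -9, -9]
SWAP    -> [-9, -9, -9, -9]
SUB     -> [-9, -9, 0]
POP     -> [-9, -9]
DUP     -> [-9, -9, -9]
ADD     -> [-9, -18]
POP     -> [-9]
DUP     -> [-9, -9]
DUP     -> [-9, -9, -9]
ADD     -> [-9, -18]
SWAP    -> [-18, -9]
OVER    -> [-18, -9, -18]
PUSH -8 -> [-18, -9, -18, -8]
ADD     -> [-18, -9, -26]
POP     -> [-18, -9]
NEG     -> [-18, 9]
DIV     -> [-2]
PUSH 3  -> [-2, 3]
PUSH 8  -> [-2, 3, 8]
ROT     -> [3, 8, -2]
POP     -> [3, 8]
SWAP    -> [8, 3]
DUP     -> [8, 3, 3]
DUP     -> [8, 3, 3, 3]
SWAP    -> [8, 3, 3, 3]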